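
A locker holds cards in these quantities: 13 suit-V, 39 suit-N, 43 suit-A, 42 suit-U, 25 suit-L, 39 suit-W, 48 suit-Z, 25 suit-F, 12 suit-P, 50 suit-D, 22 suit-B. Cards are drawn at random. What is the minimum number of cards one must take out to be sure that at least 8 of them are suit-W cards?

327

In the worst case for collecting suit-W cards, every non-suit-W card comes out first.
There are 13 + 39 + 43 + 42 + 25 + 48 + 25 + 12 + 50 + 22 = 319 non-suit-W cards altogether.
After those, each further card must be suit-W, so 319 + 8 = 327 draws guarantee 8 suit-W cards.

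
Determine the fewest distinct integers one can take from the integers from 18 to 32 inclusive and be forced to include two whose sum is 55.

11

Group the elements by complementary pair {x, 55−x}: {23,32}, {24,31}, {25,30}, …, giving 5 two-element pairs and 5 integers whose partner 55−x falls outside [18,32].
Treating each of those 10 groups as a pigeonhole, one can pick one integer per group — 10 integers — with no two summing to 55.
The 11th integer lands in an occupied pair, forcing a sum of 55.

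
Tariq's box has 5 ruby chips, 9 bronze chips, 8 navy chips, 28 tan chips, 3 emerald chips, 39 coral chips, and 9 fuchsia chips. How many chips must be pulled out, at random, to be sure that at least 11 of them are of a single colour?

55

An adversary could hand out at most 10 chips per colour (5 colours run out sooner): 5 + 9 + 8 + 10 + 3 + 10 + 9 = 54 chips and still no colour has 11.
One more chip lands in a colour already at 10, so 55 draws are enough and 54 are not.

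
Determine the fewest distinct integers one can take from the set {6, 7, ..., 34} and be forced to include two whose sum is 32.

A set avoiding the sum 32 can contain at most one of each pair {x, 32−x}, plus the 9 elements whose complement lies outside the range or equal to its own complement.
The integers 16, …, 34 (19 of them) are such a set: any two sum to at least 16+17 = 33 > 32.
Any 20th integer completes one of the 10 pairs, so 20 choices force a sum of 32.

20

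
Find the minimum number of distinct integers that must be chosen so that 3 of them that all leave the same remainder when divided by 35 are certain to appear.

71

The 35 residue classes mod 35 are the pigeonholes.
With 70 integers one could put 2 in each residue class and have no class reach 3.
The 71st integer pushes some class to 3, so 35·2 + 1 = 71.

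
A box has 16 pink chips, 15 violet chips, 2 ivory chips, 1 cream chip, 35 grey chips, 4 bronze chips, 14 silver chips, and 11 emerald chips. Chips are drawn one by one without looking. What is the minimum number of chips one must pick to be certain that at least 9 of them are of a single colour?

An adversary could hand out at most 8 chips per colour (ivory, cream, bronze run out sooner): 8 + 8 + 2 + 1 + 8 + 4 + 8 + 8 = 47 chips and still no colour has 9.
One more chip lands in a colour already at 8, so 48 draws are enough and 47 are not.

48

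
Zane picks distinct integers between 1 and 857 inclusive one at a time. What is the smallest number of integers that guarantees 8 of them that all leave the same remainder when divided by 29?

By pigeonhole, the 29 residue classes mod 29 are the pigeonholes.
With 203 integers one could put 7 in each residue class and have no class reach 8.
The 204th integer pushes some class to 8, so 29·7 + 1 = 204.

204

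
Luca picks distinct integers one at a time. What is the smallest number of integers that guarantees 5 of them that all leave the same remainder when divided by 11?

45

By pigeonhole, the 11 residue classes mod 11 are the pigeonholes.
With 44 integers one could put 4 in each residue class and have no class reach 5.
The 45th integer pushes some class to 5, so 11·4 + 1 = 45.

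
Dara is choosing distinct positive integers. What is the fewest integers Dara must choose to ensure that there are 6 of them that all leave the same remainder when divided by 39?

The 39 residue classes mod 39 are the pigeonholes.
With 195 integers one could put 5 in each residue class and have no class reach 6.
The 196th integer pushes some class to 6, so 39·5 + 1 = 196.

196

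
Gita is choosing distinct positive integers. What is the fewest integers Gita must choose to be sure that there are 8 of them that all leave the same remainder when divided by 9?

By the pigeonhole principle, the 9 residue classes mod 9 are the pigeonholes.
With 63 integers one could put 7 in each residue class and have no class reach 8.
The 64th integer pushes some class to 8, so 9·7 + 1 = 64.

64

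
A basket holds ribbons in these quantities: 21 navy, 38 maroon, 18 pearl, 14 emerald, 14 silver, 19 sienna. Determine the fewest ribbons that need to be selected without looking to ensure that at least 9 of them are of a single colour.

49

By the pigeonhole principle, put each drawn ribbon into a box by colour. The largest draw with every box below 9 takes min(count, 8) from each colour.
Σ min(cᵢ, 8) = 8 + 8 + 8 + 8 + 8 + 8 = 48.
Draw number 48 + 1 = 49 must push one box to 9.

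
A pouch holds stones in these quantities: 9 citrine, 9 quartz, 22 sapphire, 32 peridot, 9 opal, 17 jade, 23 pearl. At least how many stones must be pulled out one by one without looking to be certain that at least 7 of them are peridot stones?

In the worst case for collecting peridot stones, every non-peridot stone comes out first.
There are 9 + 9 + 22 + 9 + 17 + 23 = 89 non-peridot stones altogether.
After those, each further stone must be peridot, so 89 + 7 = 96 draws guarantee 7 peridot stones.

96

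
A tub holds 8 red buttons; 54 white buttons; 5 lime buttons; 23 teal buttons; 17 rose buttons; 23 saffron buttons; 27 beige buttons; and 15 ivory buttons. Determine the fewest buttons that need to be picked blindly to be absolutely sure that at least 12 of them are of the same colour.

80

The 8 colours are the holes; the buttons drawn are the pigeons.
To avoid 12 of any one colour, the worst case takes at most 11 of each colour, or every button of a colour that has fewer than 11.
That gives 8 + 11 + 5 + 11 + 11 + 11 + 11 + 11 = 79 buttons with no colour reaching 12.
The next button forces some colour to 12, so 79 + 1 = 80.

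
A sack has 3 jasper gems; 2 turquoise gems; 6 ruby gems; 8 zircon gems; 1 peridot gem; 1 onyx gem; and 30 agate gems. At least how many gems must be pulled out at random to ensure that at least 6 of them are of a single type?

23

By the pigeonhole principle, put each drawn gem into a box by type. The largest draw with every box below 6 takes min(count, 5) from each type; types with fewer than 5 contribute all they have.
Σ min(cᵢ, 5) = 3 + 2 + 5 + 5 + 1 + 1 + 5 = 22.
Draw number 22 + 1 = 23 must push one box to 6.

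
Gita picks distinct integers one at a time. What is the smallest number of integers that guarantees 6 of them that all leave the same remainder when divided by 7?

36

Pigeonhole: the 7 residue classes mod 7 are the pigeonholes.
With 35 integers one could put 5 in each residue class and have no class reach 6.
The 36th integer pushes some class to 6, so 7·5 + 1 = 36.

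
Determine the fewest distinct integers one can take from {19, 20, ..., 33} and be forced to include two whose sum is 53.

9

Group the elements by complementary pair {x, 53−x}: {20,33}, {21,32}, {22,31}, …, giving 7 two-element pairs and 1 integer whose partner 53−x falls outside [19,33].
Treating each of those 8 groups as a pigeonhole, one can pick one integer per group — 8 integers — with no two summing to 53.
The 9th integer lands in an occupied pair, forcing a sum of 53.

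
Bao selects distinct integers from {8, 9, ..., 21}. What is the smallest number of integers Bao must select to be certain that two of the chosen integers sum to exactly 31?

9

Group the elements by complementary pair {x, 31−x}: {10,21}, {11,20}, {12,19}, …, giving 6 two-element pairs and 2 integers whose partner 31−x falls outside [8,21].
Treating each of those 8 groups as a pigeonhole, one can pick one integer per group — 8 integers — with no two summing to 31.
The 9th integer lands in an occupied pair, forcing a sum of 31.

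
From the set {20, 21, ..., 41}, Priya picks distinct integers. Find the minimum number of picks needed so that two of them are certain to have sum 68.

Two chosen integers sum to 68 exactly when both halves of some pair {x, 68−x} with 27 ≤ x ≤ 68−x ≤ 41 are chosen — 7 such pairs.
The remaining 8 elements (those with no distinct partner in range) can never complete a 68-sum, so the worst case takes all of them and one from each pair: 8 + 7 = 15.
The 16th integer has to be the second member of some pair, so 15 + 1 = 16.

16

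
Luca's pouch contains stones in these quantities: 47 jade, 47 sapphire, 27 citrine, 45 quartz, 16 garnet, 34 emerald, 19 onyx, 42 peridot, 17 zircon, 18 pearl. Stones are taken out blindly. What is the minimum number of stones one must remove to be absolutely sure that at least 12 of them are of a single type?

An adversary could hand out at most 11 stones per type: 11 + 11 + 11 + 11 + 11 + 11 + 11 + 11 + 11 + 11 = 110 stones and still no type has 12.
One more stone lands in a type already at 11, so 111 draws are enough and 110 are not.

111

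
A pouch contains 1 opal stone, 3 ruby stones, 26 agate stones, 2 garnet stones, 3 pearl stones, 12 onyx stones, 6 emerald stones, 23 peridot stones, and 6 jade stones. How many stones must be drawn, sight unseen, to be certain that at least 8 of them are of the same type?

By pigeonhole, the 9 types are the holes; the stones drawn are the pigeons.
To avoid 8 of any one type, the worst case takes at most 7 of each type, or every stone of a type that has fewer than 7.
That gives 1 + 3 + 7 + 2 + 3 + 7 + 6 + 7 + 6 = 42 stones with no type reaching 8.
The next stone forces some type to 8, so 42 + 1 = 43.

43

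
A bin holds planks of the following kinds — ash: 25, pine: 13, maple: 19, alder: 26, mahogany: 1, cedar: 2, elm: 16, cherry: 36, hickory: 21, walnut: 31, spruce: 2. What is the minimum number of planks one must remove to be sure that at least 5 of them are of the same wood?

38

The 11 woods are the holes; the planks drawn are the pigeons.
To avoid 5 of any one wood, the worst case takes at most 4 of each wood, or every plank of a wood that has fewer than 4.
That gives 4 + 4 + 4 + 4 + 1 + 2 + 4 + 4 + 4 + 4 + 2 = 37 planks with no wood reaching 5.
The next plank forces some wood to 5, so 37 + 1 = 38.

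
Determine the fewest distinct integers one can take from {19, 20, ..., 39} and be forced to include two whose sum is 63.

Two chosen integers sum to 63 exactly when both halves of some pair {x, 63−x} with 24 ≤ x ≤ 63−x ≤ 39 are chosen — 8 such pairs.
The remaining 5 elements (those with no distinct partner in range) can never complete a 63-sum, so the worst case takes all of them and one from each pair: 5 + 8 = 13.
Pigeonhole: the 14th integer has to be the second member of some pair, so 13 + 1 = 14.

14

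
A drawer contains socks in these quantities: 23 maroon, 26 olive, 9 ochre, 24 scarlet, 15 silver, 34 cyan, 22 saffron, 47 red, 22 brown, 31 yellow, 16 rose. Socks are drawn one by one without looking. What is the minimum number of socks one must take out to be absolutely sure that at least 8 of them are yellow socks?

246

In the worst case for collecting yellow socks, every non-yellow sock comes out first.
There are 23 + 26 + 9 + 24 + 15 + 34 + 22 + 47 + 22 + 16 = 238 non-yellow socks altogether.
After those, each further sock must be yellow, so 238 + 8 = 246 draws guarantee 8 yellow socks.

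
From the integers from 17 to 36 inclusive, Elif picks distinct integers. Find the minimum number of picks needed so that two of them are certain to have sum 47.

14

Group the elements by complementary pair {x, 47−x}: {17,30}, {18,29}, {19,28}, …, giving 7 two-element pairs and 6 integers whose partner 47−x falls outside [17,36].
By the pigeonhole principle, treating each of those 13 groups as a pigeonhole, one can pick one integer per group — 13 integers — with no two summing to 47.
The 14th integer lands in an occupied pair, forcing a sum of 47.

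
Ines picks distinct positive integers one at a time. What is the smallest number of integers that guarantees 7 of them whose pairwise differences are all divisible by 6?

Integers whose pairwise differences are multiples of 6 are exactly those sharing a remainder mod 6. By pigeonhole, the 6 residue classes mod 6 are the pigeonholes.
With 36 integers one could put 6 in each residue class and have no class reach 7.
The 37th integer pushes some class to 7, so 6·6 + 1 = 37.

37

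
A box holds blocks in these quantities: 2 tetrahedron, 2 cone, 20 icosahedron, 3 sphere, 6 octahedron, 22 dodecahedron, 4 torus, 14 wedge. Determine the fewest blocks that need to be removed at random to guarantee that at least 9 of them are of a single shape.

Put each drawn block into a box by shape. The largest draw with every box below 9 takes min(count, 8) from each shape; shapes with fewer than 8 contribute all they have.
Σ min(cᵢ, 8) = 2 + 2 + 8 + 3 + 6 + 8 + 4 + 8 = 41.
Draw number 41 + 1 = 42 must push one box to 9.

42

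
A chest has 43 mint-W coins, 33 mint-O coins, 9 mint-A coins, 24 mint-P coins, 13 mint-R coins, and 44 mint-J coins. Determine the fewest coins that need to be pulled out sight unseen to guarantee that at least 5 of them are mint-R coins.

In the worst case for collecting mint-R coins, every non-mint-R coin comes out first.
There are 43 + 33 + 9 + 24 + 44 = 153 non-mint-R coins altogether.
After those, each further coin must be mint-R, so 153 + 5 = 158 draws guarantee 5 mint-R coins.

158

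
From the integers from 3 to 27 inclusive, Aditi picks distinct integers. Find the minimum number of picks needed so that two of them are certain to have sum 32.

A set avoiding the sum 32 can contain at most one of each pair {x, 32−x}, plus the 3 elements whose complement lies outside the range or equal to its own complement.
The integers 3, …, 16 (14 of them) are such a set: any two sum to at least 3+4 = 7 and at most 15+16 = 31 < 32.
Any 15th integer completes one of the 11 pairs, so 15 choices force a sum of 32.

15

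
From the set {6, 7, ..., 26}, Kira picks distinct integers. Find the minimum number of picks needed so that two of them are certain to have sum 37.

14

Group the elements by complementary pair {x, 37−x}: {11,26}, {12,25}, {13,24}, …, giving 8 two-element pairs and 5 integers whose partner 37−x falls outside [6,26].
Pigeonhole: treating each of those 13 groups as a pigeonhole, one can pick one integer per group — 13 integers — with no two summing to 37.
The 14th integer lands in an occupied pair, forcing a sum of 37.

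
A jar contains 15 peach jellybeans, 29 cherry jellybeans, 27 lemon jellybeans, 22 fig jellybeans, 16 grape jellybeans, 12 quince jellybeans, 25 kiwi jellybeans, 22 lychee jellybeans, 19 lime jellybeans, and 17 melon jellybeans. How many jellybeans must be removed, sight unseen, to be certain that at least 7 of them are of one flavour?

61

The 10 flavours are the holes; the jellybeans drawn are the pigeons.
To avoid 7 of any one flavour, the worst case takes at most 6 of each flavour.
That gives 6 + 6 + 6 + 6 + 6 + 6 + 6 + 6 + 6 + 6 = 60 jellybeans with no flavour reaching 7.
The next jellybean forces some flavour to 7, so 60 + 1 = 61.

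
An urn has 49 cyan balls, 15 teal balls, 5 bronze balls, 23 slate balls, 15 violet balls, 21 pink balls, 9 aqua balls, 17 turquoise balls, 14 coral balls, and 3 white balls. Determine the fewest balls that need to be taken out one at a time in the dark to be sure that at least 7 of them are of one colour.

57

An adversary could hand out at most 6 balls per colour (bronze, white run out sooner): 6 + 6 + 5 + 6 + 6 + 6 + 6 + 6 + 6 + 3 = 56 balls and still no colour has 7.
One more ball lands in a colour already at 6, so 57 draws are enough and 56 are not.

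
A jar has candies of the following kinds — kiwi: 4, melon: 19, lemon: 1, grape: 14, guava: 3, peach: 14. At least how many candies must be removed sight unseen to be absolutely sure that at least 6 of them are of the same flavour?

By pigeonhole, put each drawn candy into a box by flavour. The largest draw with every box below 6 takes min(count, 5) from each flavour; flavours with fewer than 5 contribute all they have.
Σ min(cᵢ, 5) = 4 + 5 + 1 + 5 + 3 + 5 = 23.
Draw number 23 + 1 = 24 must push one box to 6.

24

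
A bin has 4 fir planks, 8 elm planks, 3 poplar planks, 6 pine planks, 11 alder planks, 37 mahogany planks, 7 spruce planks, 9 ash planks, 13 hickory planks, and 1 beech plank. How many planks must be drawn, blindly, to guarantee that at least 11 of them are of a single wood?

69

An adversary could hand out at most 10 planks per wood (7 woods run out sooner): 4 + 8 + 3 + 6 + 10 + 10 + 7 + 9 + 10 + 1 = 68 planks and still no wood has 11.
One more plank lands in a wood already at 10, so 69 draws are enough and 68 are not.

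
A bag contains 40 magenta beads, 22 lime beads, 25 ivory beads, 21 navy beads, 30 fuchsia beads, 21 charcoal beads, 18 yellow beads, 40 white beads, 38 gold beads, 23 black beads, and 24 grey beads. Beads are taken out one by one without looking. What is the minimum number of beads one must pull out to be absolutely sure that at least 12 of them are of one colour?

122

Put each drawn bead into a box by colour. The largest draw with every box below 12 takes min(count, 11) from each colour.
Σ min(cᵢ, 11) = 11 + 11 + 11 + 11 + 11 + 11 + 11 + 11 + 11 + 11 + 11 = 121.
Draw number 121 + 1 = 122 must push one box to 12.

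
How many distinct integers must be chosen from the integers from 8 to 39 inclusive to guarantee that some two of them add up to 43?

A set avoiding the sum 43 can contain at most one of each pair {x, 43−x}, plus the 4 elements whose complement lies outside the range.
The integers 22, …, 39 (18 of them) are such a set: any two sum to at least 22+23 = 45 > 43.
Any 19th integer completes one of the 14 pairs, so 19 choices force a sum of 43.

19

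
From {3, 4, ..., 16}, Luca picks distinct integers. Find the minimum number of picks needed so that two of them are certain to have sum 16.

10

Two chosen integers sum to 16 exactly when both halves of some pair {x, 16−x} with 3 ≤ x ≤ 16−x ≤ 13 are chosen — 5 such pairs.
The remaining 4 elements (those with no distinct partner in range) can never complete a 16-sum, so the worst case takes all of them and one from each pair: 4 + 5 = 9.
Pigeonhole: the 10th integer has to be the second member of some pair, so 9 + 1 = 10.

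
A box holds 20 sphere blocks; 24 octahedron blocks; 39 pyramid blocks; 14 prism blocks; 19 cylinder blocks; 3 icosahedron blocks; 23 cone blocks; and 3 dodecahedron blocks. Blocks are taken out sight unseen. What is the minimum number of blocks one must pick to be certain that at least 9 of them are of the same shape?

The 8 shapes are the holes; the blocks drawn are the pigeons.
To avoid 9 of any one shape, the worst case takes at most 8 of each shape, or every block of a shape that has fewer than 8.
That gives 8 + 8 + 8 + 8 + 8 + 3 + 8 + 3 = 54 blocks with no shape reaching 9.
The next block forces some shape to 9, so 54 + 1 = 55.

55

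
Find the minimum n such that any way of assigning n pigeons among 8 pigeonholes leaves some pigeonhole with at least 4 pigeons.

25

With 24 pigeons one could put exactly 3 in each of the 8 pigeonholes, and no pigeonhole would reach 4.
One more pigeon must land in a pigeonhole that already has 3, giving it 4.
So 8 × 3 + 1 = 25 pigeons are required.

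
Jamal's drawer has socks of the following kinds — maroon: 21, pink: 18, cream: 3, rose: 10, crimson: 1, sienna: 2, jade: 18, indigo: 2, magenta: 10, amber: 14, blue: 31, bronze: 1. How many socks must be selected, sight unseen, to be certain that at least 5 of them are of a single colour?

The 12 colours are the holes; the socks drawn are the pigeons.
To avoid 5 of any one colour, the worst case takes at most 4 of each colour, or every sock of a colour that has fewer than 4.
That gives 4 + 4 + 3 + 4 + 1 + 2 + 4 + 2 + 4 + 4 + 4 + 1 = 37 socks with no colour reaching 5.
The next sock forces some colour to 5, so 37 + 1 = 38.

38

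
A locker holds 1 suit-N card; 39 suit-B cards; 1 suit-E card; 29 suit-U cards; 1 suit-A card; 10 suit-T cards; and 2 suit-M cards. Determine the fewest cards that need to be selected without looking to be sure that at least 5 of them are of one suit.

18

An adversary could hand out at most 4 cards per suit (4 suits run out sooner): 1 + 4 + 1 + 4 + 1 + 4 + 2 = 17 cards and still no suit has 5.
One more card lands in a suit already at 4, so 18 draws are enough and 17 are not.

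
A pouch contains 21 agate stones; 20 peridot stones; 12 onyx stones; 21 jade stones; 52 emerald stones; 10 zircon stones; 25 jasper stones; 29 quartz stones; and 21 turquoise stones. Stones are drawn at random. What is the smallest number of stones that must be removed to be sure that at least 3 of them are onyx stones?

In the worst case for collecting onyx stones, every non-onyx stone comes out first.
There are 21 + 20 + 21 + 52 + 10 + 25 + 29 + 21 = 199 non-onyx stones altogether.
After those, each further stone must be onyx, so 199 + 3 = 202 draws guarantee 3 onyx stones.

202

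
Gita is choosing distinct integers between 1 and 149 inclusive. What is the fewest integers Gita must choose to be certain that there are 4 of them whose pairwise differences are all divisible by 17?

52

Integers whose pairwise differences are multiples of 17 are exactly those sharing a remainder mod 17. By pigeonhole, the 17 residue classes mod 17 are the pigeonholes.
With 51 integers one could put 3 in each residue class and have no class reach 4.
The 52nd integer pushes some class to 4, so 17·3 + 1 = 52.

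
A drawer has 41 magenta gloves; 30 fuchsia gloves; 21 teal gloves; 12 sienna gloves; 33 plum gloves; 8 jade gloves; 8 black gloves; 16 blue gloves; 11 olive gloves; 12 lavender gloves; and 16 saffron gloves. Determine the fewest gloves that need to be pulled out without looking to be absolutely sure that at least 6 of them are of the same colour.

Put each drawn glove into a box by colour. The largest draw with every box below 6 takes min(count, 5) from each colour.
Σ min(cᵢ, 5) = 5 + 5 + 5 + 5 + 5 + 5 + 5 + 5 + 5 + 5 + 5 = 55.
Draw number 55 + 1 = 56 must push one box to 6.

56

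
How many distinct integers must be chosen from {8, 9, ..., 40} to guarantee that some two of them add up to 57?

Two chosen integers sum to 57 exactly when both halves of some pair {x, 57−x} with 17 ≤ x ≤ 57−x ≤ 40 are chosen — 12 such pairs.
The remaining 9 elements (those with no distinct partner in range) can never complete a 57-sum, so the worst case takes all of them and one from each pair: 9 + 12 = 21.
The 22nd integer has to be the second member of some pair, so 21 + 1 = 22.

22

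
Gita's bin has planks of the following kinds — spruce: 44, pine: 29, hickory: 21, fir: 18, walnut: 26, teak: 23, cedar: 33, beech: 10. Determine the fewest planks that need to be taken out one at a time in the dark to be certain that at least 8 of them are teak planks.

189

In the worst case for collecting teak planks, every non-teak plank comes out first.
There are 44 + 29 + 21 + 18 + 26 + 33 + 10 = 181 non-teak planks altogether.
After those, each further plank must be teak, so 181 + 8 = 189 draws guarantee 8 teak planks.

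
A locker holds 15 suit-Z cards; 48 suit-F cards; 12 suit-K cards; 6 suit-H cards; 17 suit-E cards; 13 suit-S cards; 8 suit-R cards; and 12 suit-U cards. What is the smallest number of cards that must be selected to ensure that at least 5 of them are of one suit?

33

By pigeonhole, put each drawn card into a box by suit. The largest draw with every box below 5 takes min(count, 4) from each suit.
Σ min(cᵢ, 4) = 4 + 4 + 4 + 4 + 4 + 4 + 4 + 4 = 32.
Draw number 32 + 1 = 33 must push one box to 5.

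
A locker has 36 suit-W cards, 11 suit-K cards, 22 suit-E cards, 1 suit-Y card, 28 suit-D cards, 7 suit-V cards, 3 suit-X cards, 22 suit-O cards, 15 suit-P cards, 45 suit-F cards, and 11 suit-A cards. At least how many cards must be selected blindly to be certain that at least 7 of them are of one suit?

Put each drawn card into a box by suit. The largest draw with every box below 7 takes min(count, 6) from each suit; suits with fewer than 6 contribute all they have.
Σ min(cᵢ, 6) = 6 + 6 + 6 + 1 + 6 + 6 + 3 + 6 + 6 + 6 + 6 = 58.
Draw number 58 + 1 = 59 must push one box to 7.

59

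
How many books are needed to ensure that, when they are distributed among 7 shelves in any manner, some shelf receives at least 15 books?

99

With 98 books one could put exactly 14 in each of the 7 shelves, and no shelf would reach 15.
Pigeonhole: one more book must land in a shelf that already has 14, giving it 15.
So 7 × 14 + 1 = 99 books are required.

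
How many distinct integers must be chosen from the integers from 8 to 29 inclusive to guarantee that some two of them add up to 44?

16

A set avoiding the sum 44 can contain at most one of each pair {x, 44−x}, plus the 8 elements whose complement lies outside the range or equal to its own complement.
The integers 8, …, 22 (15 of them) are such a set: any two sum to at least 8+9 = 17 and at most 21+22 = 43 < 44.
Any 16th integer completes one of the 7 pairs, so 16 choices force a sum of 44.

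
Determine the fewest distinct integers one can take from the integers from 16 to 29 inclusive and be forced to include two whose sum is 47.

Group the elements by complementary pair {x, 47−x}: {18,29}, {19,28}, {20,27}, …, giving 6 two-element pairs and 2 integers whose partner 47−x falls outside [16,29].
By the pigeonhole principle, treating each of those 8 groups as a pigeonhole, one can pick one integer per group — 8 integers — with no two summing to 47.
The 9th integer lands in an occupied pair, forcing a sum of 47.

9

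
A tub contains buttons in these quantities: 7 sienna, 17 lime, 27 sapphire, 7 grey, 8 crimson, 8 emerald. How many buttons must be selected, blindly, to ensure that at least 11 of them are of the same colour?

51

Put each drawn button into a box by colour. The largest draw with every box below 11 takes min(count, 10) from each colour; colours with fewer than 10 contribute all they have.
Σ min(cᵢ, 10) = 7 + 10 + 10 + 7 + 8 + 8 = 50.
Draw number 50 + 1 = 51 must push one box to 11.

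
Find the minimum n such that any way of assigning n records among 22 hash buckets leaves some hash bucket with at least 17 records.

With 352 records one could put exactly 16 in each of the 22 hash buckets, and no hash bucket would reach 17.
One more record must land in a hash bucket that already has 16, giving it 17.
So 22 × 16 + 1 = 353 records are required.

353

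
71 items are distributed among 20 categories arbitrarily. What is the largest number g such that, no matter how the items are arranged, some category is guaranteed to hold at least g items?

The 20 categories are the holes and the 71 items are the pigeons.
If every category held at most 3 items, the total would be at most 20 × 3 = 60, which is less than 71.
So some category holds at least ⌈71/20⌉ = 4 items.

4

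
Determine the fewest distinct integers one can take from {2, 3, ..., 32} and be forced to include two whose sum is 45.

Group the elements by complementary pair {x, 45−x}: {13,32}, {14,31}, {15,30}, …, giving 10 two-element pairs and 11 integers whose partner 45−x falls outside [2,32].
Treating each of those 21 groups as a pigeonhole, one can pick one integer per group — 21 integers — with no two summing to 45.
The 22nd integer lands in an occupied pair, forcing a sum of 45.

22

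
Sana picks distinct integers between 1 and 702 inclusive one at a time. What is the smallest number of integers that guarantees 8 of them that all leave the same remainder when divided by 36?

By pigeonhole, the 36 residue classes mod 36 are the pigeonholes.
With 252 integers one could put 7 in each residue class and have no class reach 8.
The 253rd integer pushes some class to 8, so 36·7 + 1 = 253.

253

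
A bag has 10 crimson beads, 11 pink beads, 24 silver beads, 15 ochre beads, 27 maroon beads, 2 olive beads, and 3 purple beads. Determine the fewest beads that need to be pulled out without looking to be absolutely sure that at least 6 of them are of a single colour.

31

The 7 colours are the holes; the beads drawn are the pigeons.
To avoid 6 of any one colour, the worst case takes at most 5 of each colour, or every bead of a colour that has fewer than 5.
That gives 5 + 5 + 5 + 5 + 5 + 2 + 3 = 30 beads with no colour reaching 6.
The next bead forces some colour to 6, so 30 + 1 = 31.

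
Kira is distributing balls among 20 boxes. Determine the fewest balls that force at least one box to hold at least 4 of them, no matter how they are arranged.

With 60 balls one could put exactly 3 in each of the 20 boxes, and no box would reach 4.
One more ball must land in a box that already has 3, giving it 4.
So 20 × 3 + 1 = 61 balls are required.

61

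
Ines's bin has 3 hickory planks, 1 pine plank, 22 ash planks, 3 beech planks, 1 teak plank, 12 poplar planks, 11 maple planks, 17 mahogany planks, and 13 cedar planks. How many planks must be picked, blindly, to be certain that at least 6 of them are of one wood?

34

An adversary could hand out at most 5 planks per wood (4 woods run out sooner): 3 + 1 + 5 + 3 + 1 + 5 + 5 + 5 + 5 = 33 planks and still no wood has 6.
By the pigeonhole principle, one more plank lands in a wood already at 5, so 34 draws are enough and 33 are not.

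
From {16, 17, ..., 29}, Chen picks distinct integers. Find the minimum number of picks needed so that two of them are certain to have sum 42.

Group the elements by complementary pair {x, 42−x}: {16,26}, {17,25}, {18,24}, …, giving 5 two-element pairs; the single value 21 (it cannot pair with itself since the integers are distinct); and 3 integers whose partner 42−x falls outside [16,29].
Pigeonhole: treating each of those 9 groups as a pigeonhole, one can pick one integer per group — 9 integers — with no two summing to 42.
The 10th integer lands in an occupied pair, forcing a sum of 42.

10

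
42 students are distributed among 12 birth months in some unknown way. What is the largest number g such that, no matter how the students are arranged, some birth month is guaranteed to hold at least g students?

4

Pigeonhole: the 12 birth months are the holes and the 42 students are the pigeons.
If every birth month held at most 3 students, the total would be at most 12 × 3 = 36, which is less than 42.
So some birth month holds at least ⌈42/12⌉ = 4 students.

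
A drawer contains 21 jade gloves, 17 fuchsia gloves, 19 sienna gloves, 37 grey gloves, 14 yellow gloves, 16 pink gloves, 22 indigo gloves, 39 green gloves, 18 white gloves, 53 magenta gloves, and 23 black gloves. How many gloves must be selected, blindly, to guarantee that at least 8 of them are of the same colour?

By the pigeonhole principle, the 11 colours are the holes; the gloves drawn are the pigeons.
To avoid 8 of any one colour, the worst case takes at most 7 of each colour.
That gives 7 + 7 + 7 + 7 + 7 + 7 + 7 + 7 + 7 + 7 + 7 = 77 gloves with no colour reaching 8.
The next glove forces some colour to 8, so 77 + 1 = 78.

78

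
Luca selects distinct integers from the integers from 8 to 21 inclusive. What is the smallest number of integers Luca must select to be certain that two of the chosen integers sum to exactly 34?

11

A set avoiding the sum 34 can contain at most one of each pair {x, 34−x}, plus the 6 elements whose complement lies outside the range or equal to its own complement.
The integers 8, …, 17 (10 of them) are such a set: any two sum to at least 8+9 = 17 and at most 16+17 = 33 < 34.
Any 11th integer completes one of the 4 pairs, so 11 choices force a sum of 34.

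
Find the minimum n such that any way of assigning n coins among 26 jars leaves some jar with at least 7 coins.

157

With 156 coins one could put exactly 6 in each of the 26 jars, and no jar would reach 7.
Pigeonhole: one more coin must land in a jar that already has 6, giving it 7.
So 26 × 6 + 1 = 157 coins are required.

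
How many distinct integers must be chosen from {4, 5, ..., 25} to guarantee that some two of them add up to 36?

16

A set avoiding the sum 36 can contain at most one of each pair {x, 36−x}, plus the 8 elements whose complement lies outside the range or equal to its own complement.
The integers 4, …, 18 (15 of them) are such a set: any two sum to at least 4+5 = 9 and at most 17+18 = 35 < 36.
By pigeonhole, any 16th integer completes one of the 7 pairs, so 16 choices force a sum of 36.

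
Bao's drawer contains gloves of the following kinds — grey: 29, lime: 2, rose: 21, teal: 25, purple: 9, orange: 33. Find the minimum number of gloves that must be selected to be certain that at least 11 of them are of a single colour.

52

The 6 colours are the holes; the gloves drawn are the pigeons.
To avoid 11 of any one colour, the worst case takes at most 10 of each colour, or every glove of a colour that has fewer than 10.
That gives 10 + 2 + 10 + 10 + 9 + 10 = 51 gloves with no colour reaching 11.
The next glove forces some colour to 11, so 51 + 1 = 52.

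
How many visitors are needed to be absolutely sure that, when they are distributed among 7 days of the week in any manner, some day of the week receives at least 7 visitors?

With 42 visitors one could put exactly 6 in each of the 7 days of the week, and no day of the week would reach 7.
One more visitor must land in a day of the week that already has 6, giving it 7.
So 7 × 6 + 1 = 43 visitors are required.

43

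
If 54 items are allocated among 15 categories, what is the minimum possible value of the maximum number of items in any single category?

The 15 categories are the holes and the 54 items are the pigeons.
If every category held at most 3 items, the total would be at most 15 × 3 = 45, which is less than 54.
So some category holds at least ⌈54/15⌉ = 4 items.

4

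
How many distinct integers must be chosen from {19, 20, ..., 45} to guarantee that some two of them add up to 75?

20

A set avoiding the sum 75 can contain at most one of each pair {x, 75−x}, plus the 11 elements whose complement lies outside the range.
The integers 19, …, 37 (19 of them) are such a set: any two sum to at least 19+20 = 39 and at most 36+37 = 73 < 75.
By pigeonhole, any 20th integer completes one of the 8 pairs, so 20 choices force a sum of 75.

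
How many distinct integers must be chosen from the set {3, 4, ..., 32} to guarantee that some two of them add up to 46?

22

Two chosen integers sum to 46 exactly when both halves of some pair {x, 46−x} with 14 ≤ x ≤ 46−x ≤ 32 are chosen — 9 such pairs.
The remaining 12 elements (those with no distinct partner in range) can never complete a 46-sum, so the worst case takes all of them and one from each pair: 12 + 9 = 21.
Pigeonhole: the 22nd integer has to be the second member of some pair, so 21 + 1 = 22.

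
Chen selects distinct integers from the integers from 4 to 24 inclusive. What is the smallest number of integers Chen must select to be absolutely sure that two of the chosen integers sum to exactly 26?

Group the elements by complementary pair {x, 26−x}: {4,22}, {5,21}, {6,20}, …, giving 9 two-element pairs; the single value 13 (it cannot pair with itself since the integers are distinct); and 2 integers whose partner 26−x falls outside [4,24].
By the pigeonhole principle, treating each of those 12 groups as a pigeonhole, one can pick one integer per group — 12 integers — with no two summing to 26.
The 13th integer lands in an occupied pair, forcing a sum of 26.

13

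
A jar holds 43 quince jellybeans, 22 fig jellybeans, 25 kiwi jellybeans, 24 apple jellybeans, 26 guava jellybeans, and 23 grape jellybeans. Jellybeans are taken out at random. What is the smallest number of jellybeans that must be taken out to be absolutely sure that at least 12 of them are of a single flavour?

By pigeonhole, the 6 flavours are the holes; the jellybeans drawn are the pigeons.
To avoid 12 of any one flavour, the worst case takes at most 11 of each flavour.
That gives 11 + 11 + 11 + 11 + 11 + 11 = 66 jellybeans with no flavour reaching 12.
The next jellybean forces some flavour to 12, so 66 + 1 = 67.

67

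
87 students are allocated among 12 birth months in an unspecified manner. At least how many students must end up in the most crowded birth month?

The 12 birth months are the holes and the 87 students are the pigeons.
If every birth month held at most 7 students, the total would be at most 12 × 7 = 84, which is less than 87.
So some birth month holds at least ⌈87/12⌉ = 8 students.

8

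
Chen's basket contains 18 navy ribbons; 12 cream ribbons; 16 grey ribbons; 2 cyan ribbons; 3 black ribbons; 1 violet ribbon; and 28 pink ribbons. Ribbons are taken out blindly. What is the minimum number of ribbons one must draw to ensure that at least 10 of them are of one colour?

43

An adversary could hand out at most 9 ribbons per colour (cyan, black, violet run out sooner): 9 + 9 + 9 + 2 + 3 + 1 + 9 = 42 ribbons and still no colour has 10.
One more ribbon lands in a colour already at 9, so 43 draws are enough and 42 are not.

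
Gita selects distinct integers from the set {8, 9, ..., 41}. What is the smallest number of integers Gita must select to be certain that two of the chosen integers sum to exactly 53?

20

Group the elements by complementary pair {x, 53−x}: {12,41}, {13,40}, {14,39}, …, giving 15 two-element pairs and 4 integers whose partner 53−x falls outside [8,41].
Treating each of those 19 groups as a pigeonhole, one can pick one integer per group — 19 integers — with no two summing to 53.
The 20th integer lands in an occupied pair, forcing a sum of 53.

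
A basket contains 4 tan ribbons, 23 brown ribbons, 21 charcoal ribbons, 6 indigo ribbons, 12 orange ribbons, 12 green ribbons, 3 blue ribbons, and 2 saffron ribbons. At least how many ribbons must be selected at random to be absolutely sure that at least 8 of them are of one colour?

An adversary could hand out at most 7 ribbons per colour (4 colours run out sooner): 4 + 7 + 7 + 6 + 7 + 7 + 3 + 2 = 43 ribbons and still no colour has 8.
By the pigeonhole principle, one more ribbon lands in a colour already at 7, so 44 draws are enough and 43 are not.

44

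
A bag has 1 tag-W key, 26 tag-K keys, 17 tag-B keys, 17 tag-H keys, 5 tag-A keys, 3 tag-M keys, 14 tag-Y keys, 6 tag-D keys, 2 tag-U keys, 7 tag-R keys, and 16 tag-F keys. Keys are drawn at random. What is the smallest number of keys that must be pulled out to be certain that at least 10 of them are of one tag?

70

Put each drawn key into a box by tag. The largest draw with every box below 10 takes min(count, 9) from each tag; tags with fewer than 9 contribute all they have.
Σ min(cᵢ, 9) = 1 + 9 + 9 + 9 + 5 + 3 + 9 + 6 + 2 + 7 + 9 = 69.
Draw number 69 + 1 = 70 must push one box to 10.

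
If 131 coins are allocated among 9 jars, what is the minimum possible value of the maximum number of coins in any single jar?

The 9 jars are the holes and the 131 coins are the pigeons.
If every jar held at most 14 coins, the total would be at most 9 × 14 = 126, which is less than 131.
So some jar holds at least ⌈131/9⌉ = 15 coins.

15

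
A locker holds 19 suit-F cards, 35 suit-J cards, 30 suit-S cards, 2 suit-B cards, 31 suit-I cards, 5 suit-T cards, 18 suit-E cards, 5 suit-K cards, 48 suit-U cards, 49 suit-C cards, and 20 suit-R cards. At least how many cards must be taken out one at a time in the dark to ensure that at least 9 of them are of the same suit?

By the pigeonhole principle, the 11 suits are the holes; the cards drawn are the pigeons.
To avoid 9 of any one suit, the worst case takes at most 8 of each suit, or every card of a suit that has fewer than 8.
That gives 8 + 8 + 8 + 2 + 8 + 5 + 8 + 5 + 8 + 8 + 8 = 76 cards with no suit reaching 9.
The next card forces some suit to 9, so 76 + 1 = 77.

77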